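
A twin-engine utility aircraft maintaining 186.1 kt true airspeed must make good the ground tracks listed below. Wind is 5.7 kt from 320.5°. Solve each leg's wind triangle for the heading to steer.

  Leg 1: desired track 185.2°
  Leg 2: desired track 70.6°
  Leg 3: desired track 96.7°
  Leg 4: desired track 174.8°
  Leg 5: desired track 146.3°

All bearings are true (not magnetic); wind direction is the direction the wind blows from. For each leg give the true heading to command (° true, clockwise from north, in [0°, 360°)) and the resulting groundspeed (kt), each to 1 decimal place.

Leg 1: desired track 185.2°; wind correction +1.2° → command heading 186.4°, groundspeed 190.1 kt
Leg 2: desired track 70.6°; wind correction -1.6° → command heading 69.0°, groundspeed 188.0 kt
Leg 3: desired track 96.7°; wind correction -1.2° → command heading 95.5°, groundspeed 190.2 kt
Leg 4: desired track 174.8°; wind correction +1.0° → command heading 175.8°, groundspeed 190.8 kt
Leg 5: desired track 146.3°; wind correction +0.2° → command heading 146.5°, groundspeed 191.8 kt

Leg 1: heading=186.4°, groundspeed=190.1 kt
Leg 2: heading=69.0°, groundspeed=188.0 kt
Leg 3: heading=95.5°, groundspeed=190.2 kt
Leg 4: heading=175.8°, groundspeed=190.8 kt
Leg 5: heading=146.5°, groundspeed=191.8 kt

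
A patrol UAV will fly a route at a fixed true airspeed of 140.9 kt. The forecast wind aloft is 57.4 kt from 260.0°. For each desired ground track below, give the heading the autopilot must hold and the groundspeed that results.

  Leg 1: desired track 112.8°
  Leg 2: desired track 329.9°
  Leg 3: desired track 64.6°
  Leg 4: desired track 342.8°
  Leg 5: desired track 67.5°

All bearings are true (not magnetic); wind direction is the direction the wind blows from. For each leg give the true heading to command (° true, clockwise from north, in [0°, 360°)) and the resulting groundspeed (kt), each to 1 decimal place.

Leg 1: desired track 112.8°; wind correction +12.7° → command heading 125.5°, groundspeed 185.7 kt
Leg 2: desired track 329.9°; wind correction -22.5° → command heading 307.4°, groundspeed 110.5 kt
Leg 3: desired track 64.6°; wind correction -6.2° → command heading 58.4°, groundspeed 195.4 kt
Leg 4: desired track 342.8°; wind correction -23.8° → command heading 319.0°, groundspeed 121.7 kt
Leg 5: desired track 67.5°; wind correction -5.1° → command heading 62.4°, groundspeed 196.4 kt

Leg 1: heading=125.5°, groundspeed=185.7 kt
Leg 2: heading=307.4°, groundspeed=110.5 kt
Leg 3: heading=58.4°, groundspeed=195.4 kt
Leg 4: heading=319.0°, groundspeed=121.7 kt
Leg 5: heading=62.4°, groundspeed=196.4 kt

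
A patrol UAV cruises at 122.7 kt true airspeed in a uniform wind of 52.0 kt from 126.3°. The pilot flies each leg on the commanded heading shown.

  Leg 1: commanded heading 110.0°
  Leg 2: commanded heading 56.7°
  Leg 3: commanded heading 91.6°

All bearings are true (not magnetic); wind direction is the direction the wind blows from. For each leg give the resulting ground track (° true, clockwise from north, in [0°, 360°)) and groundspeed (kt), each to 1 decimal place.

Leg 1: heading 110.0°; drift -11.3° → track 98.7°, groundspeed 74.2 kt
Leg 2: heading 56.7°; drift -25.0° → track 31.7°, groundspeed 115.4 kt
Leg 3: heading 91.6°; drift -20.3° → track 71.3°, groundspeed 85.3 kt

Leg 1: track=98.7°, groundspeed=74.2 kt
Leg 2: track=31.7°, groundspeed=115.4 kt
Leg 3: track=71.3°, groundspeed=85.3 kt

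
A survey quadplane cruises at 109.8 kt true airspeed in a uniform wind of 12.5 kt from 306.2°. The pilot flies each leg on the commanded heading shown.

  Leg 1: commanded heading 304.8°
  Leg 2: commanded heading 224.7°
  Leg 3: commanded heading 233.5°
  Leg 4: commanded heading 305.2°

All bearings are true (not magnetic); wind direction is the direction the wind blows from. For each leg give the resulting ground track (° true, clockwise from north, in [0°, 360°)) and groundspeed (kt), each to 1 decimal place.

Leg 1: track=304.6°, groundspeed=97.3 kt
Leg 2: track=218.2°, groundspeed=108.7 kt
Leg 3: track=227.1°, groundspeed=106.8 kt
Leg 4: track=305.1°, groundspeed=97.3 kt

Leg 1: heading 304.8°; drift -0.2° → track 304.6°, groundspeed 97.3 kt
Leg 2: heading 224.7°; drift -6.5° → track 218.2°, groundspeed 108.7 kt
Leg 3: heading 233.5°; drift -6.4° → track 227.1°, groundspeed 106.8 kt
Leg 4: heading 305.2°; drift -0.1° → track 305.1°, groundspeed 97.3 kt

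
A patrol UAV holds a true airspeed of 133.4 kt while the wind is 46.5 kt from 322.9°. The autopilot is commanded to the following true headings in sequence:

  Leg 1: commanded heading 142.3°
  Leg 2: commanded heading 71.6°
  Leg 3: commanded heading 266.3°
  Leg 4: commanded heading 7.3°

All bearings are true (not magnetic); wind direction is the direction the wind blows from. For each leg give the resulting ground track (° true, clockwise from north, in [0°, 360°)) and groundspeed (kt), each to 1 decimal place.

Leg 1: track=142.5°, groundspeed=179.9 kt
Leg 2: track=88.1°, groundspeed=154.7 kt
Leg 3: track=246.5°, groundspeed=114.6 kt
Leg 4: track=25.3°, groundspeed=105.3 kt

Leg 1: heading 142.3°; drift +0.2° → track 142.5°, groundspeed 179.9 kt
Leg 2: heading 71.6°; drift +16.5° → track 88.1°, groundspeed 154.7 kt
Leg 3: heading 266.3°; drift -19.8° → track 246.5°, groundspeed 114.6 kt
Leg 4: heading 7.3°; drift +18.0° → track 25.3°, groundspeed 105.3 kt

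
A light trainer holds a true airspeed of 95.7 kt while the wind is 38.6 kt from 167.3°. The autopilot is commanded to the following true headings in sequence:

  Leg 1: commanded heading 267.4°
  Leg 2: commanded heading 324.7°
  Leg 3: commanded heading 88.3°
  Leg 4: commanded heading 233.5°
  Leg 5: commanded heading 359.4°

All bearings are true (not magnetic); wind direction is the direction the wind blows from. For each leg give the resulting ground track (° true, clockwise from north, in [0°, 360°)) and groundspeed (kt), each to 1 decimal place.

Leg 1: heading 267.4°; drift +20.3° → track 287.7°, groundspeed 109.3 kt
Leg 2: heading 324.7°; drift +6.4° → track 331.1°, groundspeed 132.2 kt
Leg 3: heading 88.3°; drift -23.2° → track 65.1°, groundspeed 96.1 kt
Leg 4: heading 233.5°; drift +23.8° → track 257.3°, groundspeed 87.6 kt
Leg 5: heading 359.4°; drift -3.5° → track 355.9°, groundspeed 133.7 kt

Leg 1: track=287.7°, groundspeed=109.3 kt
Leg 2: track=331.1°, groundspeed=132.2 kt
Leg 3: track=65.1°, groundspeed=96.1 kt
Leg 4: track=257.3°, groundspeed=87.6 kt
Leg 5: track=355.9°, groundspeed=133.7 kt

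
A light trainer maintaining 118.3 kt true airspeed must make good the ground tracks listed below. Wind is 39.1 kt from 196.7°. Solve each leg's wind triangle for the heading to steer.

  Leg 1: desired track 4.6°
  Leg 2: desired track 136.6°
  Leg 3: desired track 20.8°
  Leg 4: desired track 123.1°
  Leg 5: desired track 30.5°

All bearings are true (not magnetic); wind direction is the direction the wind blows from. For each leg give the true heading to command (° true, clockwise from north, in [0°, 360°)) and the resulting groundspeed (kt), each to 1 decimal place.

Leg 1: desired track 4.6°; wind correction -4.0° → command heading 0.6°, groundspeed 156.2 kt
Leg 2: desired track 136.6°; wind correction +16.6° → command heading 153.2°, groundspeed 93.8 kt
Leg 3: desired track 20.8°; wind correction +1.4° → command heading 22.2°, groundspeed 157.3 kt
Leg 4: desired track 123.1°; wind correction +18.5° → command heading 141.6°, groundspeed 101.2 kt
Leg 5: desired track 30.5°; wind correction +4.5° → command heading 35.0°, groundspeed 155.9 kt

Leg 1: heading=0.6°, groundspeed=156.2 kt
Leg 2: heading=153.2°, groundspeed=93.8 kt
Leg 3: heading=22.2°, groundspeed=157.3 kt
Leg 4: heading=141.6°, groundspeed=101.2 kt
Leg 5: heading=35.0°, groundspeed=155.9 kt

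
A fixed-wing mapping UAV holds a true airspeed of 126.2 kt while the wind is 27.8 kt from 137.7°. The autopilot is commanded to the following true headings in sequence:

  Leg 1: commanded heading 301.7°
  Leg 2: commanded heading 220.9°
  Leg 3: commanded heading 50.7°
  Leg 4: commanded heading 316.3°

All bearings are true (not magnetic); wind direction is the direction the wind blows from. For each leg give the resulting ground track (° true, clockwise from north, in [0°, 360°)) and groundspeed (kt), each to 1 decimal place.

Leg 1: heading 301.7°; drift +2.9° → track 304.6°, groundspeed 153.1 kt
Leg 2: heading 220.9°; drift +12.7° → track 233.6°, groundspeed 126.0 kt
Leg 3: heading 50.7°; drift -12.5° → track 38.2°, groundspeed 127.8 kt
Leg 4: heading 316.3°; drift +0.3° → track 316.6°, groundspeed 154.0 kt

Leg 1: track=304.6°, groundspeed=153.1 kt
Leg 2: track=233.6°, groundspeed=126.0 kt
Leg 3: track=38.2°, groundspeed=127.8 kt
Leg 4: track=316.6°, groundspeed=154.0 kt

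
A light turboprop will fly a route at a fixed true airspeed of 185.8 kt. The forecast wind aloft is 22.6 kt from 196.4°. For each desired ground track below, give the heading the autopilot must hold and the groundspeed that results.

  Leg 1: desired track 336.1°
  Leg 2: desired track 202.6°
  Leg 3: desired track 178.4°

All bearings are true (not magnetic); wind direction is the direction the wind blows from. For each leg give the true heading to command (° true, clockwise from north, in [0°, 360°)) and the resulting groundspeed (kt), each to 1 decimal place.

Leg 1: heading=331.6°, groundspeed=202.5 kt
Leg 2: heading=201.8°, groundspeed=163.3 kt
Leg 3: heading=180.6°, groundspeed=164.2 kt

Leg 1: desired track 336.1°; wind correction -4.5° → command heading 331.6°, groundspeed 202.5 kt
Leg 2: desired track 202.6°; wind correction -0.8° → command heading 201.8°, groundspeed 163.3 kt
Leg 3: desired track 178.4°; wind correction +2.2° → command heading 180.6°, groundspeed 164.2 kt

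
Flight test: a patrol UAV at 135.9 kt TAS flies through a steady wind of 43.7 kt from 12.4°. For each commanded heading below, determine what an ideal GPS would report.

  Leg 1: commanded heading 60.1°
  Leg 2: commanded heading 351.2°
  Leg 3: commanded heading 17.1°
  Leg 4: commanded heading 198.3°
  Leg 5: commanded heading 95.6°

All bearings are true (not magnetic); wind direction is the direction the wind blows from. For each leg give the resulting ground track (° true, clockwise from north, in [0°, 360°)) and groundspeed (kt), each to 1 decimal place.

Leg 1: heading 60.1°; drift +16.9° → track 77.0°, groundspeed 111.3 kt
Leg 2: heading 351.2°; drift -9.4° → track 341.8°, groundspeed 96.5 kt
Leg 3: heading 17.1°; drift +2.2° → track 19.3°, groundspeed 92.4 kt
Leg 4: heading 198.3°; drift -1.4° → track 196.9°, groundspeed 179.4 kt
Leg 5: heading 95.6°; drift +18.4° → track 114.0°, groundspeed 137.7 kt

Leg 1: track=77.0°, groundspeed=111.3 kt
Leg 2: track=341.8°, groundspeed=96.5 kt
Leg 3: track=19.3°, groundspeed=92.4 kt
Leg 4: track=196.9°, groundspeed=179.4 kt
Leg 5: track=114.0°, groundspeed=137.7 kt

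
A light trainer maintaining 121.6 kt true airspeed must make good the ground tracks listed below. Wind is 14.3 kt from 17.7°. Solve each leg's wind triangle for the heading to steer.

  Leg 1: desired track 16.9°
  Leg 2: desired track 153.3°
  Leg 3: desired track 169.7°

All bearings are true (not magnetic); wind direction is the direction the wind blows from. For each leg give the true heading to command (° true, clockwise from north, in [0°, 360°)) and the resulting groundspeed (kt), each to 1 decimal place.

Leg 1: desired track 16.9°; wind correction +0.1° → command heading 17.0°, groundspeed 107.3 kt
Leg 2: desired track 153.3°; wind correction -4.7° → command heading 148.6°, groundspeed 131.4 kt
Leg 3: desired track 169.7°; wind correction -3.2° → command heading 166.5°, groundspeed 134.0 kt

Leg 1: heading=17.0°, groundspeed=107.3 kt
Leg 2: heading=148.6°, groundspeed=131.4 kt
Leg 3: heading=166.5°, groundspeed=134.0 kt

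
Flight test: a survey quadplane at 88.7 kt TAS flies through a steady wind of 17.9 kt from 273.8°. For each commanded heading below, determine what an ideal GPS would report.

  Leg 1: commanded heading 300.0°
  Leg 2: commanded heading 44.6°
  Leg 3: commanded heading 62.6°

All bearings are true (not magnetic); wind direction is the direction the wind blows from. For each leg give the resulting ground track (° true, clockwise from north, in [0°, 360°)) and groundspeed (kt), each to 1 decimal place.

Leg 1: track=306.2°, groundspeed=73.1 kt
Leg 2: track=52.3°, groundspeed=101.3 kt
Leg 3: track=67.7°, groundspeed=104.4 kt

Leg 1: heading 300.0°; drift +6.2° → track 306.2°, groundspeed 73.1 kt
Leg 2: heading 44.6°; drift +7.7° → track 52.3°, groundspeed 101.3 kt
Leg 3: heading 62.6°; drift +5.1° → track 67.7°, groundspeed 104.4 kt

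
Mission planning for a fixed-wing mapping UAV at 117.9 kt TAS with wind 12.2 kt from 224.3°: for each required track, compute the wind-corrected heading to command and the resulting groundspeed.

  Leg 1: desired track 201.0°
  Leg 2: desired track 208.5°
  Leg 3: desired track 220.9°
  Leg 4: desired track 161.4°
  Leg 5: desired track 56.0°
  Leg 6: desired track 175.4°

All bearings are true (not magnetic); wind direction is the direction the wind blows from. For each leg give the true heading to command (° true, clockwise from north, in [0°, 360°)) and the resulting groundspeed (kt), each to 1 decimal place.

Leg 1: desired track 201.0°; wind correction +2.3° → command heading 203.3°, groundspeed 106.6 kt
Leg 2: desired track 208.5°; wind correction +1.6° → command heading 210.1°, groundspeed 106.1 kt
Leg 3: desired track 220.9°; wind correction +0.4° → command heading 221.3°, groundspeed 105.7 kt
Leg 4: desired track 161.4°; wind correction +5.3° → command heading 166.7°, groundspeed 111.8 kt
Leg 5: desired track 56.0°; wind correction +1.2° → command heading 57.2°, groundspeed 129.8 kt
Leg 6: desired track 175.4°; wind correction +4.5° → command heading 179.9°, groundspeed 109.5 kt

Leg 1: heading=203.3°, groundspeed=106.6 kt
Leg 2: heading=210.1°, groundspeed=106.1 kt
Leg 3: heading=221.3°, groundspeed=105.7 kt
Leg 4: heading=166.7°, groundspeed=111.8 kt
Leg 5: heading=57.2°, groundspeed=129.8 kt
Leg 6: heading=179.9°, groundspeed=109.5 kt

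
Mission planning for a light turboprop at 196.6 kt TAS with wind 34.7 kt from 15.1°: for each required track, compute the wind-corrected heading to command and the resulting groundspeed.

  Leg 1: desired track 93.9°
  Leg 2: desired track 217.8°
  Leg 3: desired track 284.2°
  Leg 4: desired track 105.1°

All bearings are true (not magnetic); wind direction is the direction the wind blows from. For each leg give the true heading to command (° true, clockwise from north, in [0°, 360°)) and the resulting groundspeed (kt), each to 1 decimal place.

Leg 1: heading=83.9°, groundspeed=186.9 kt
Leg 2: heading=221.7°, groundspeed=228.2 kt
Leg 3: heading=294.4°, groundspeed=194.1 kt
Leg 4: heading=94.9°, groundspeed=193.5 kt

Leg 1: desired track 93.9°; wind correction -10.0° → command heading 83.9°, groundspeed 186.9 kt
Leg 2: desired track 217.8°; wind correction +3.9° → command heading 221.7°, groundspeed 228.2 kt
Leg 3: desired track 284.2°; wind correction +10.2° → command heading 294.4°, groundspeed 194.1 kt
Leg 4: desired track 105.1°; wind correction -10.2° → command heading 94.9°, groundspeed 193.5 kt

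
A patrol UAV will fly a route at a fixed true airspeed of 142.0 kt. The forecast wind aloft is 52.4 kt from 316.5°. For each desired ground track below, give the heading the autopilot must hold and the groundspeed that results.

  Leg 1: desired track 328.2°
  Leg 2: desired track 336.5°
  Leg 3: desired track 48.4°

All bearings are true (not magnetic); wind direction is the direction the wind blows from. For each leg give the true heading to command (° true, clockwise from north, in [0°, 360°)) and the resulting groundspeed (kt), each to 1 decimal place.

Leg 1: desired track 328.2°; wind correction -4.3° → command heading 323.9°, groundspeed 90.3 kt
Leg 2: desired track 336.5°; wind correction -7.3° → command heading 329.2°, groundspeed 91.6 kt
Leg 3: desired track 48.4°; wind correction -21.6° → command heading 26.8°, groundspeed 133.7 kt

Leg 1: heading=323.9°, groundspeed=90.3 kt
Leg 2: heading=329.2°, groundspeed=91.6 kt
Leg 3: heading=26.8°, groundspeed=133.7 kt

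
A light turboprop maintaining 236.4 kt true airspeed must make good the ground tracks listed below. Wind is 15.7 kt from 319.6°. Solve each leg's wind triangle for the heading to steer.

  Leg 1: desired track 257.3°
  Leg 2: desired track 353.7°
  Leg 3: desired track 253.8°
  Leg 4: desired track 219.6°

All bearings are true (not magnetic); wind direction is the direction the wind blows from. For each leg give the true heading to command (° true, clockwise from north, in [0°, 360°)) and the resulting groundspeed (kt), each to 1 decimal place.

Leg 1: heading=260.7°, groundspeed=228.7 kt
Leg 2: heading=351.6°, groundspeed=223.2 kt
Leg 3: heading=257.3°, groundspeed=229.5 kt
Leg 4: heading=223.4°, groundspeed=238.6 kt

Leg 1: desired track 257.3°; wind correction +3.4° → command heading 260.7°, groundspeed 228.7 kt
Leg 2: desired track 353.7°; wind correction -2.1° → command heading 351.6°, groundspeed 223.2 kt
Leg 3: desired track 253.8°; wind correction +3.5° → command heading 257.3°, groundspeed 229.5 kt
Leg 4: desired track 219.6°; wind correction +3.8° → command heading 223.4°, groundspeed 238.6 kt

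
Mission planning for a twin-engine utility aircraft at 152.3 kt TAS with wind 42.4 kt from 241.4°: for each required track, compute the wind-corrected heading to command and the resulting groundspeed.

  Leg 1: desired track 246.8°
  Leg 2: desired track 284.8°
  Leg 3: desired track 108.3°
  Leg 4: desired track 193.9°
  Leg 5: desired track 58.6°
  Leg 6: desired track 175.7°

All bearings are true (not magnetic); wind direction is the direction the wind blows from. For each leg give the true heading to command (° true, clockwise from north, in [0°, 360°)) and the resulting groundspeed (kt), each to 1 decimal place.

Leg 1: desired track 246.8°; wind correction -1.5° → command heading 245.3°, groundspeed 110.0 kt
Leg 2: desired track 284.8°; wind correction -11.0° → command heading 273.8°, groundspeed 118.7 kt
Leg 3: desired track 108.3°; wind correction +11.7° → command heading 120.0°, groundspeed 178.1 kt
Leg 4: desired track 193.9°; wind correction +11.8° → command heading 205.7°, groundspeed 120.4 kt
Leg 5: desired track 58.6°; wind correction -0.8° → command heading 57.8°, groundspeed 194.6 kt
Leg 6: desired track 175.7°; wind correction +14.7° → command heading 190.4°, groundspeed 129.9 kt

Leg 1: heading=245.3°, groundspeed=110.0 kt
Leg 2: heading=273.8°, groundspeed=118.7 kt
Leg 3: heading=120.0°, groundspeed=178.1 kt
Leg 4: heading=205.7°, groundspeed=120.4 kt
Leg 5: heading=57.8°, groundspeed=194.6 kt
Leg 6: heading=190.4°, groundspeed=129.9 kt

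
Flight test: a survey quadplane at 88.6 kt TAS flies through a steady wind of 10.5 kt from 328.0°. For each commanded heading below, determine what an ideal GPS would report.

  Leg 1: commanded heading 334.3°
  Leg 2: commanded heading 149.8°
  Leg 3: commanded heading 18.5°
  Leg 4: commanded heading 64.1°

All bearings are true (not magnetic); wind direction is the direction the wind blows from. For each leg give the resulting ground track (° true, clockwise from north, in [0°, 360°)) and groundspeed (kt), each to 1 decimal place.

Leg 1: track=335.1°, groundspeed=78.2 kt
Leg 2: track=149.6°, groundspeed=99.1 kt
Leg 3: track=24.1°, groundspeed=82.3 kt
Leg 4: track=70.7°, groundspeed=90.3 kt

Leg 1: heading 334.3°; drift +0.8° → track 335.1°, groundspeed 78.2 kt
Leg 2: heading 149.8°; drift -0.2° → track 149.6°, groundspeed 99.1 kt
Leg 3: heading 18.5°; drift +5.6° → track 24.1°, groundspeed 82.3 kt
Leg 4: heading 64.1°; drift +6.6° → track 70.7°, groundspeed 90.3 kt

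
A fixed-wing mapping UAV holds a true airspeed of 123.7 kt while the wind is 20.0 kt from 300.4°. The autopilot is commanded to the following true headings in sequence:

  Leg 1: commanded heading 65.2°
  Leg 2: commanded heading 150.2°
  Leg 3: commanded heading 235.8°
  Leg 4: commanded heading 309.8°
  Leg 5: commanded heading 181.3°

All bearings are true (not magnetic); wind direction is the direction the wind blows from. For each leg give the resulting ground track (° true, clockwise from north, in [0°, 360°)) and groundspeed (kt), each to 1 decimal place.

Leg 1: heading 65.2°; drift +6.9° → track 72.1°, groundspeed 136.1 kt
Leg 2: heading 150.2°; drift -4.0° → track 146.2°, groundspeed 141.4 kt
Leg 3: heading 235.8°; drift -8.9° → track 226.9°, groundspeed 116.5 kt
Leg 4: heading 309.8°; drift +1.8° → track 311.6°, groundspeed 104.0 kt
Leg 5: heading 181.3°; drift -7.5° → track 173.8°, groundspeed 134.6 kt

Leg 1: track=72.1°, groundspeed=136.1 kt
Leg 2: track=146.2°, groundspeed=141.4 kt
Leg 3: track=226.9°, groundspeed=116.5 kt
Leg 4: track=311.6°, groundspeed=104.0 kt
Leg 5: track=173.8°, groundspeed=134.6 kt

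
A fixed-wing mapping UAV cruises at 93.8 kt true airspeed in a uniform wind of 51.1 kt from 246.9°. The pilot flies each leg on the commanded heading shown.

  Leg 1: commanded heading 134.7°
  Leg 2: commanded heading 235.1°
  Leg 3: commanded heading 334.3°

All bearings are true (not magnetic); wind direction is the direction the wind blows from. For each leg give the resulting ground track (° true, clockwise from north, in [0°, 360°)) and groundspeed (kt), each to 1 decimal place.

Leg 1: track=112.0°, groundspeed=122.6 kt
Leg 2: track=221.7°, groundspeed=45.0 kt
Leg 3: track=3.5°, groundspeed=104.8 kt

Leg 1: heading 134.7°; drift -22.7° → track 112.0°, groundspeed 122.6 kt
Leg 2: heading 235.1°; drift -13.4° → track 221.7°, groundspeed 45.0 kt
Leg 3: heading 334.3°; drift +29.2° → track 3.5°, groundspeed 104.8 kt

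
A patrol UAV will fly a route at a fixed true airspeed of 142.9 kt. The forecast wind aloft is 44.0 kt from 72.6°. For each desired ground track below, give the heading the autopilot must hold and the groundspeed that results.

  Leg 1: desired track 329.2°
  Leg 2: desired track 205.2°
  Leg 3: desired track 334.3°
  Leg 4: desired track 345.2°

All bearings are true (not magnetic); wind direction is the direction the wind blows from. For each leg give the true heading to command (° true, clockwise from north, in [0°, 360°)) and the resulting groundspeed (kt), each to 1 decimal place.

Leg 1: heading=346.6°, groundspeed=146.5 kt
Leg 2: heading=192.1°, groundspeed=169.0 kt
Leg 3: heading=352.0°, groundspeed=142.5 kt
Leg 4: heading=3.1°, groundspeed=134.0 kt

Leg 1: desired track 329.2°; wind correction +17.4° → command heading 346.6°, groundspeed 146.5 kt
Leg 2: desired track 205.2°; wind correction -13.1° → command heading 192.1°, groundspeed 169.0 kt
Leg 3: desired track 334.3°; wind correction +17.7° → command heading 352.0°, groundspeed 142.5 kt
Leg 4: desired track 345.2°; wind correction +17.9° → command heading 3.1°, groundspeed 134.0 kt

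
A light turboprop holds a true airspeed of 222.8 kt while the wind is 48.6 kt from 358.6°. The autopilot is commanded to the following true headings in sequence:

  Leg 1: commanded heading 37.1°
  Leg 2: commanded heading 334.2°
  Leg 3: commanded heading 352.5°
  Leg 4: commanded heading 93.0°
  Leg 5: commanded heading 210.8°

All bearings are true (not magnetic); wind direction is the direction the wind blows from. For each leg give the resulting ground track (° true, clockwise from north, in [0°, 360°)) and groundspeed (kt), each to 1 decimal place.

Leg 1: heading 37.1°; drift +9.3° → track 46.4°, groundspeed 187.2 kt
Leg 2: heading 334.2°; drift -6.4° → track 327.8°, groundspeed 179.7 kt
Leg 3: heading 352.5°; drift -1.7° → track 350.8°, groundspeed 174.6 kt
Leg 4: heading 93.0°; drift +12.1° → track 105.1°, groundspeed 231.7 kt
Leg 5: heading 210.8°; drift -5.6° → track 205.2°, groundspeed 265.2 kt

Leg 1: track=46.4°, groundspeed=187.2 kt
Leg 2: track=327.8°, groundspeed=179.7 kt
Leg 3: track=350.8°, groundspeed=174.6 kt
Leg 4: track=105.1°, groundspeed=231.7 kt
Leg 5: track=205.2°, groundspeed=265.2 kt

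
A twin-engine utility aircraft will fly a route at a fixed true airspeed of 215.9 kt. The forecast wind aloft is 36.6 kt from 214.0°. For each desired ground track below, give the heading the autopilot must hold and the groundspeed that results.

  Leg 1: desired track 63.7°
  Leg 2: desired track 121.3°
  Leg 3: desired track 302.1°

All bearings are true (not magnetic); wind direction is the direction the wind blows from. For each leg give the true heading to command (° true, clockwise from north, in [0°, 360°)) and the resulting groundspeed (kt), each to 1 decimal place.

Leg 1: desired track 63.7°; wind correction +4.8° → command heading 68.5°, groundspeed 246.9 kt
Leg 2: desired track 121.3°; wind correction +9.7° → command heading 131.0°, groundspeed 214.5 kt
Leg 3: desired track 302.1°; wind correction -9.8° → command heading 292.3°, groundspeed 211.6 kt

Leg 1: heading=68.5°, groundspeed=246.9 kt
Leg 2: heading=131.0°, groundspeed=214.5 kt
Leg 3: heading=292.3°, groundspeed=211.6 kt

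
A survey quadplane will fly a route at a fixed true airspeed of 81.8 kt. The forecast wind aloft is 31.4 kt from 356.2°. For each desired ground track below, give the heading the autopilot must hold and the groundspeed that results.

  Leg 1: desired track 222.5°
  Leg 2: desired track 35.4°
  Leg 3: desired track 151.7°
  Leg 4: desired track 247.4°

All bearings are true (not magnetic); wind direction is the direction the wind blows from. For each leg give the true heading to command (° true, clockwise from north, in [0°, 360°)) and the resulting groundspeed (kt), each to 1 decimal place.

Leg 1: heading=238.6°, groundspeed=100.3 kt
Leg 2: heading=21.4°, groundspeed=55.0 kt
Leg 3: heading=142.5°, groundspeed=109.3 kt
Leg 4: heading=268.7°, groundspeed=86.3 kt

Leg 1: desired track 222.5°; wind correction +16.1° → command heading 238.6°, groundspeed 100.3 kt
Leg 2: desired track 35.4°; wind correction -14.0° → command heading 21.4°, groundspeed 55.0 kt
Leg 3: desired track 151.7°; wind correction -9.2° → command heading 142.5°, groundspeed 109.3 kt
Leg 4: desired track 247.4°; wind correction +21.3° → command heading 268.7°, groundspeed 86.3 kt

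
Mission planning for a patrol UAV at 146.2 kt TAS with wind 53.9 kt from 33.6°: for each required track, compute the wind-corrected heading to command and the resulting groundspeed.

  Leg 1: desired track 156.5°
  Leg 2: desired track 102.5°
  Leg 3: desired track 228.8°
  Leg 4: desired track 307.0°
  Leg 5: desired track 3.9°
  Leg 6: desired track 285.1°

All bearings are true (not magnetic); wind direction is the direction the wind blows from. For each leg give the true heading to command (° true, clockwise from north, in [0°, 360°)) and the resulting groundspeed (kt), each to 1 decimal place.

Leg 1: heading=138.5°, groundspeed=168.3 kt
Leg 2: heading=82.4°, groundspeed=117.9 kt
Leg 3: heading=234.3°, groundspeed=197.5 kt
Leg 4: heading=328.6°, groundspeed=132.7 kt
Leg 5: heading=14.4°, groundspeed=96.9 kt
Leg 6: heading=305.6°, groundspeed=154.1 kt

Leg 1: desired track 156.5°; wind correction -18.0° → command heading 138.5°, groundspeed 168.3 kt
Leg 2: desired track 102.5°; wind correction -20.1° → command heading 82.4°, groundspeed 117.9 kt
Leg 3: desired track 228.8°; wind correction +5.5° → command heading 234.3°, groundspeed 197.5 kt
Leg 4: desired track 307.0°; wind correction +21.6° → command heading 328.6°, groundspeed 132.7 kt
Leg 5: desired track 3.9°; wind correction +10.5° → command heading 14.4°, groundspeed 96.9 kt
Leg 6: desired track 285.1°; wind correction +20.5° → command heading 305.6°, groundspeed 154.1 kt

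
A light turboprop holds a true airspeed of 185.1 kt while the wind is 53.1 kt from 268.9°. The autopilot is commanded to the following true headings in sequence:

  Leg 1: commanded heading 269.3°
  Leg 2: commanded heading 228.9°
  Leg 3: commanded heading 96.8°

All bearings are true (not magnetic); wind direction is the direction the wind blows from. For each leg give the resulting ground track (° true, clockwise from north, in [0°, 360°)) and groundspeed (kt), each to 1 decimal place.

Leg 1: track=269.5°, groundspeed=132.0 kt
Leg 2: track=215.6°, groundspeed=148.4 kt
Leg 3: track=95.0°, groundspeed=237.8 kt

Leg 1: heading 269.3°; drift +0.2° → track 269.5°, groundspeed 132.0 kt
Leg 2: heading 228.9°; drift -13.3° → track 215.6°, groundspeed 148.4 kt
Leg 3: heading 96.8°; drift -1.8° → track 95.0°, groundspeed 237.8 kt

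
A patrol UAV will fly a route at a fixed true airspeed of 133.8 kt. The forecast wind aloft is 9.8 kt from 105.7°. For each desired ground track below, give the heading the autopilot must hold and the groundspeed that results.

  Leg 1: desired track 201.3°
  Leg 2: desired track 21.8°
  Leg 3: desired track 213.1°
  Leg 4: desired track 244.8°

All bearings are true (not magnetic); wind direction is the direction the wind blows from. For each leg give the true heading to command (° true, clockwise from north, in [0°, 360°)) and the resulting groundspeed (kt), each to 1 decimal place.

Leg 1: desired track 201.3°; wind correction -4.2° → command heading 197.1°, groundspeed 134.4 kt
Leg 2: desired track 21.8°; wind correction +4.2° → command heading 26.0°, groundspeed 132.4 kt
Leg 3: desired track 213.1°; wind correction -4.0° → command heading 209.1°, groundspeed 136.4 kt
Leg 4: desired track 244.8°; wind correction -2.7° → command heading 242.1°, groundspeed 141.1 kt

Leg 1: heading=197.1°, groundspeed=134.4 kt
Leg 2: heading=26.0°, groundspeed=132.4 kt
Leg 3: heading=209.1°, groundspeed=136.4 kt
Leg 4: heading=242.1°, groundspeed=141.1 kt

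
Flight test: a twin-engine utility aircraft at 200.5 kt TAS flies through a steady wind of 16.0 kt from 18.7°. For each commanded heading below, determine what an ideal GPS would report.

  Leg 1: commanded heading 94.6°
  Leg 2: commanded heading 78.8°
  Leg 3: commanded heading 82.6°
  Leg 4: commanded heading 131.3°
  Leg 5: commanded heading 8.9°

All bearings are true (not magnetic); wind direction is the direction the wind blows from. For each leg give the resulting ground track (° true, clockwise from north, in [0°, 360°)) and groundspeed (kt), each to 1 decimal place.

Leg 1: track=99.1°, groundspeed=197.2 kt
Leg 2: track=82.9°, groundspeed=193.0 kt
Leg 3: track=86.8°, groundspeed=194.0 kt
Leg 4: track=135.4°, groundspeed=207.2 kt
Leg 5: track=8.1°, groundspeed=184.8 kt

Leg 1: heading 94.6°; drift +4.5° → track 99.1°, groundspeed 197.2 kt
Leg 2: heading 78.8°; drift +4.1° → track 82.9°, groundspeed 193.0 kt
Leg 3: heading 82.6°; drift +4.2° → track 86.8°, groundspeed 194.0 kt
Leg 4: heading 131.3°; drift +4.1° → track 135.4°, groundspeed 207.2 kt
Leg 5: heading 8.9°; drift -0.8° → track 8.1°, groundspeed 184.8 kt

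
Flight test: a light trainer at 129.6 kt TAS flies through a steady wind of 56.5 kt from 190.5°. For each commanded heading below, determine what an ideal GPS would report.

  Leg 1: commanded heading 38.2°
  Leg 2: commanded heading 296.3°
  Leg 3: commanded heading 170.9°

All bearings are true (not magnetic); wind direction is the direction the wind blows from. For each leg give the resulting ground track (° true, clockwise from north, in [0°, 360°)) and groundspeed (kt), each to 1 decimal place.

Leg 1: track=29.9°, groundspeed=181.5 kt
Leg 2: track=316.9°, groundspeed=154.8 kt
Leg 3: track=157.0°, groundspeed=78.7 kt

Leg 1: heading 38.2°; drift -8.3° → track 29.9°, groundspeed 181.5 kt
Leg 2: heading 296.3°; drift +20.6° → track 316.9°, groundspeed 154.8 kt
Leg 3: heading 170.9°; drift -13.9° → track 157.0°, groundspeed 78.7 kt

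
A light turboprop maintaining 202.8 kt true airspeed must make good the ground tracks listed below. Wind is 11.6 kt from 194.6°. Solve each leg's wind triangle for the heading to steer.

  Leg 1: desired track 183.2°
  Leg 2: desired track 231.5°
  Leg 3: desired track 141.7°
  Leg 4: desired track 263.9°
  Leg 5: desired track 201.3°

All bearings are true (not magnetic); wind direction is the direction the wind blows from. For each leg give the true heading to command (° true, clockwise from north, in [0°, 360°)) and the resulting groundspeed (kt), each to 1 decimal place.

Leg 1: heading=183.8°, groundspeed=191.4 kt
Leg 2: heading=229.5°, groundspeed=193.4 kt
Leg 3: heading=144.3°, groundspeed=195.6 kt
Leg 4: heading=260.8°, groundspeed=198.4 kt
Leg 5: heading=200.9°, groundspeed=191.3 kt

Leg 1: desired track 183.2°; wind correction +0.6° → command heading 183.8°, groundspeed 191.4 kt
Leg 2: desired track 231.5°; wind correction -2.0° → command heading 229.5°, groundspeed 193.4 kt
Leg 3: desired track 141.7°; wind correction +2.6° → command heading 144.3°, groundspeed 195.6 kt
Leg 4: desired track 263.9°; wind correction -3.1° → command heading 260.8°, groundspeed 198.4 kt
Leg 5: desired track 201.3°; wind correction -0.4° → command heading 200.9°, groundspeed 191.3 kt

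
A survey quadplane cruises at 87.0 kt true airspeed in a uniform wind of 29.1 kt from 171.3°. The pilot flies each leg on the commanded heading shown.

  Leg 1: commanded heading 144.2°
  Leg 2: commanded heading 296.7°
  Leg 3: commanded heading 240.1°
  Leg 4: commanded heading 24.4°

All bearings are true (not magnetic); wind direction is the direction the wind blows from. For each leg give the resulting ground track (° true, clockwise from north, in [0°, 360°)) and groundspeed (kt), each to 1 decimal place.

Leg 1: track=132.0°, groundspeed=62.5 kt
Leg 2: track=309.6°, groundspeed=106.5 kt
Leg 3: track=259.6°, groundspeed=81.1 kt
Leg 4: track=16.3°, groundspeed=112.5 kt

Leg 1: heading 144.2°; drift -12.2° → track 132.0°, groundspeed 62.5 kt
Leg 2: heading 296.7°; drift +12.9° → track 309.6°, groundspeed 106.5 kt
Leg 3: heading 240.1°; drift +19.5° → track 259.6°, groundspeed 81.1 kt
Leg 4: heading 24.4°; drift -8.1° → track 16.3°, groundspeed 112.5 kt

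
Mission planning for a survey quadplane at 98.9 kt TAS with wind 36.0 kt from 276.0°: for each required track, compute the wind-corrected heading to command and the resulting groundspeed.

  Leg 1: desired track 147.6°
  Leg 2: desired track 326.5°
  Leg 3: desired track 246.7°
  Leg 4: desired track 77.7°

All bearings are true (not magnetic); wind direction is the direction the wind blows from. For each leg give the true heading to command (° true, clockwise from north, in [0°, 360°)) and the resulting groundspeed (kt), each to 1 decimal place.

Leg 1: heading=164.2°, groundspeed=117.2 kt
Leg 2: heading=310.2°, groundspeed=72.0 kt
Leg 3: heading=257.0°, groundspeed=65.9 kt
Leg 4: heading=71.1°, groundspeed=132.4 kt

Leg 1: desired track 147.6°; wind correction +16.6° → command heading 164.2°, groundspeed 117.2 kt
Leg 2: desired track 326.5°; wind correction -16.3° → command heading 310.2°, groundspeed 72.0 kt
Leg 3: desired track 246.7°; wind correction +10.3° → command heading 257.0°, groundspeed 65.9 kt
Leg 4: desired track 77.7°; wind correction -6.6° → command heading 71.1°, groundspeed 132.4 kt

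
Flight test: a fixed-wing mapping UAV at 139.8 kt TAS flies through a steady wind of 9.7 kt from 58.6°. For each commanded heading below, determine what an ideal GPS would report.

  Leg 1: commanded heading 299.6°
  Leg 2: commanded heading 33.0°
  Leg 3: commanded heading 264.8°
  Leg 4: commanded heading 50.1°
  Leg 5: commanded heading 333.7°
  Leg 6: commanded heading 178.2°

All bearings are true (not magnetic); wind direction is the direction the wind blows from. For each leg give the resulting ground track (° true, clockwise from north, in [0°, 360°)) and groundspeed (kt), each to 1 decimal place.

Leg 1: heading 299.6°; drift -3.4° → track 296.2°, groundspeed 144.8 kt
Leg 2: heading 33.0°; drift -1.8° → track 31.2°, groundspeed 131.1 kt
Leg 3: heading 264.8°; drift -1.7° → track 263.1°, groundspeed 148.6 kt
Leg 4: heading 50.1°; drift -0.6° → track 49.5°, groundspeed 130.2 kt
Leg 5: heading 333.7°; drift -4.0° → track 329.7°, groundspeed 139.3 kt
Leg 6: heading 178.2°; drift +3.3° → track 181.5°, groundspeed 144.8 kt

Leg 1: track=296.2°, groundspeed=144.8 kt
Leg 2: track=31.2°, groundspeed=131.1 kt
Leg 3: track=263.1°, groundspeed=148.6 kt
Leg 4: track=49.5°, groundspeed=130.2 kt
Leg 5: track=329.7°, groundspeed=139.3 kt
Leg 6: track=181.5°, groundspeed=144.8 kt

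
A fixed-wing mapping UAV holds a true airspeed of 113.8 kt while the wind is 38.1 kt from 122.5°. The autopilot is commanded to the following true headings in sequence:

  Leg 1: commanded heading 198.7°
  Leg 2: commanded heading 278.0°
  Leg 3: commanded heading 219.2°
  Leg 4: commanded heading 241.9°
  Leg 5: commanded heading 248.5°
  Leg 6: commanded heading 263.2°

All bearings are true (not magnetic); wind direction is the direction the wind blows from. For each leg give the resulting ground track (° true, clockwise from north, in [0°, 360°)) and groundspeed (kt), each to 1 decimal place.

Leg 1: heading 198.7°; drift +19.5° → track 218.2°, groundspeed 111.1 kt
Leg 2: heading 278.0°; drift +6.1° → track 284.1°, groundspeed 149.3 kt
Leg 3: heading 219.2°; drift +17.7° → track 236.9°, groundspeed 124.2 kt
Leg 4: heading 241.9°; drift +14.1° → track 256.0°, groundspeed 136.6 kt
Leg 5: heading 248.5°; drift +12.8° → track 261.3°, groundspeed 139.6 kt
Leg 6: heading 263.2°; drift +9.6° → track 272.8°, groundspeed 145.3 kt

Leg 1: track=218.2°, groundspeed=111.1 kt
Leg 2: track=284.1°, groundspeed=149.3 kt
Leg 3: track=236.9°, groundspeed=124.2 kt
Leg 4: track=256.0°, groundspeed=136.6 kt
Leg 5: track=261.3°, groundspeed=139.6 kt
Leg 6: track=272.8°, groundspeed=145.3 kt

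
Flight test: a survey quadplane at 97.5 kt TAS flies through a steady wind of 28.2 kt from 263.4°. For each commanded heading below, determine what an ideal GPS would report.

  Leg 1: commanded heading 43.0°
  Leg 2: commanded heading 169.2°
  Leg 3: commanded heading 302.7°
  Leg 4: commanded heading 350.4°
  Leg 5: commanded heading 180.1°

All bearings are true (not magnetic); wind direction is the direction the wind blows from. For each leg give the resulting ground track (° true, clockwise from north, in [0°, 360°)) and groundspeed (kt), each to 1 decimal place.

Leg 1: heading 43.0°; drift +8.7° → track 51.7°, groundspeed 120.4 kt
Leg 2: heading 169.2°; drift -15.8° → track 153.4°, groundspeed 103.5 kt
Leg 3: heading 302.7°; drift +13.3° → track 316.0°, groundspeed 77.8 kt
Leg 4: heading 350.4°; drift +16.3° → track 6.7°, groundspeed 100.1 kt
Leg 5: heading 180.1°; drift -16.6° → track 163.5°, groundspeed 98.3 kt

Leg 1: track=51.7°, groundspeed=120.4 kt
Leg 2: track=153.4°, groundspeed=103.5 kt
Leg 3: track=316.0°, groundspeed=77.8 kt
Leg 4: track=6.7°, groundspeed=100.1 kt
Leg 5: track=163.5°, groundspeed=98.3 kt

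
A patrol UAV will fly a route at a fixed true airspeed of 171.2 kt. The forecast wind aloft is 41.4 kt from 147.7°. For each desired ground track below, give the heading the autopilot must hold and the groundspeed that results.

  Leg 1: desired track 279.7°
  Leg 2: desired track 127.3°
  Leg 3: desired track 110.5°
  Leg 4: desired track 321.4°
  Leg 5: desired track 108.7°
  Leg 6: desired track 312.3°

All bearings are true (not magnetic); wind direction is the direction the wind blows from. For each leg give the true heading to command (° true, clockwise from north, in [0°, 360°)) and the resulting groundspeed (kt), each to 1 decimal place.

Leg 1: desired track 279.7°; wind correction -10.4° → command heading 269.3°, groundspeed 196.1 kt
Leg 2: desired track 127.3°; wind correction +4.8° → command heading 132.1°, groundspeed 131.8 kt
Leg 3: desired track 110.5°; wind correction +8.4° → command heading 118.9°, groundspeed 136.4 kt
Leg 4: desired track 321.4°; wind correction -1.5° → command heading 319.9°, groundspeed 212.3 kt
Leg 5: desired track 108.7°; wind correction +8.8° → command heading 117.5°, groundspeed 137.0 kt
Leg 6: desired track 312.3°; wind correction -3.7° → command heading 308.6°, groundspeed 210.8 kt

Leg 1: heading=269.3°, groundspeed=196.1 kt
Leg 2: heading=132.1°, groundspeed=131.8 kt
Leg 3: heading=118.9°, groundspeed=136.4 kt
Leg 4: heading=319.9°, groundspeed=212.3 kt
Leg 5: heading=117.5°, groundspeed=137.0 kt
Leg 6: heading=308.6°, groundspeed=210.8 kt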